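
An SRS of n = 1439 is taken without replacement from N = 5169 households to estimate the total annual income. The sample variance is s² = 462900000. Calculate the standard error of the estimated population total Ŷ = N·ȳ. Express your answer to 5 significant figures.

2.4904 × 10^6

Var(Ŷ) = N²·Var(ȳ) = N²·(1 − n/N)·s²/n.
f = 1439/5169 = 0.27839040; Var(ȳ) = 0.72160960·462900000/1439 = 232128.62.
Var(Ŷ) = 5169² · 232128.62 = 6.2021427 × 10^12.
SE(Ŷ) = √(6.2021427 × 10^12) = 2.4904 × 10^6.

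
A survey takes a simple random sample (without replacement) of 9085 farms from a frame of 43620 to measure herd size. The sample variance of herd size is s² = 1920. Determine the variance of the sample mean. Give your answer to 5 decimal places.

0.16732

Under SRS without replacement, Var(ȳ) = (1 − f)·s²/n with f = n/N = 9085/43620 = 0.20827602.
Var(ȳ) = (1 − 0.20827602)·1920/9085 = 0.79172398·0.21133737 = 0.16732086.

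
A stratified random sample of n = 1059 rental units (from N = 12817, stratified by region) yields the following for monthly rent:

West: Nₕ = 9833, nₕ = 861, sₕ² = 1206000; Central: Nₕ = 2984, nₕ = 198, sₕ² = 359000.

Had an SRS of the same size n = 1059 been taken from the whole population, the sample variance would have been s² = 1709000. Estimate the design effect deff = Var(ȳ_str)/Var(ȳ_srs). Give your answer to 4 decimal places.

0.5701

Var(ȳ_str) = Σ Wₕ²(1−fₕ)sₕ²/nₕ with Wₕ = Nₕ/12817:
  West: (9833/12817)²·(1−861/9833)·1206000/861 = 752.22314
  Central: (2984/12817)²·(1−198/2984)·359000/198 = 91.756412
  → Var(ȳ_str) = 843.97955.
Var(ȳ_srs) = (1 − 1059/12817)·1709000/1059 = 1480.4481.
deff = 843.97955 / 1480.4481 = 0.5701.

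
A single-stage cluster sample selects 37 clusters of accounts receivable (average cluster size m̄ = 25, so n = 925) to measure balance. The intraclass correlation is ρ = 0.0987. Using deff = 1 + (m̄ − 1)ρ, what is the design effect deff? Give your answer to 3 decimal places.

3.369

deff = 1 + (25 − 1)·0.0987 = 1 + 2.3688 = 3.3688.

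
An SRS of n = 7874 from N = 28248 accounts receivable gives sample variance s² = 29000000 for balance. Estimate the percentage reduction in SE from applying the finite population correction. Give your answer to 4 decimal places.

15.0733

f = n/N = 7874/28248 = 0.27874540.
SE_no-fpc = √(s²/n) = 60.687786; SE_fpc = √((1−f)s²/n) = 51.54014.
Ratio = √(1−f) = 0.84926710. Reduction = 100·(1 − 0.84926710) = 15.0733%.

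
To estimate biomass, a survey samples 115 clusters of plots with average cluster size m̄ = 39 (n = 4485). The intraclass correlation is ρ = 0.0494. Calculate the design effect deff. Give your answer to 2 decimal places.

2.88

deff = 1 + (39 − 1)·0.0494 = 1 + 1.8772 = 2.8772.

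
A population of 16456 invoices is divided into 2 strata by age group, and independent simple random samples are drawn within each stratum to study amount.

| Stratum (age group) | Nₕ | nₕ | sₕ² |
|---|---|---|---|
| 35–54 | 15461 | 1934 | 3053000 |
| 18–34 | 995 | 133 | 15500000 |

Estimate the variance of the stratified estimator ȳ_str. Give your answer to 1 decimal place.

1588.3

Var(ȳ_str) = Σₕ Wₕ²(1 − fₕ)sₕ²/nₕ with Wₕ = Nₕ/N, N = 16456.
35–54: Wₕ = 0.93953573; term = 0.93953573²·(1 − 0.12508893)·3053000/1934 = 1219.1604.
18–34: Wₕ = 0.06046427; term = 0.06046427²·(1 − 0.13366834)·15500000/133 = 369.11513.
Sum = 1588.2755.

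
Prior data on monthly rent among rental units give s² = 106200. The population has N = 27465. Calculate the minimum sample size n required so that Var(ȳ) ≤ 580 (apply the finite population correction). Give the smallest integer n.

182

Without fpc, n₀ = s²/D = 106200/580 = 183.1034.
With fpc, (1 − n/N)·s²/n ≤ D requires n ≥ n₀/(1 + n₀/N) = 183.1034/(1 + 183.1034/27465) = 181.8908.
Rounding up, n = 182.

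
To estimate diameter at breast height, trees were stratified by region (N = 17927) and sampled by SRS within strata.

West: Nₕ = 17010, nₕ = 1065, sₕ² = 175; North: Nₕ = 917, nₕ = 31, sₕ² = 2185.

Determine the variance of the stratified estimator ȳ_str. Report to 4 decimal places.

0.3169

Var(ȳ_str) = Σₕ Wₕ²(1 − fₕ)sₕ²/nₕ with Wₕ = Nₕ/N, N = 17927.
West: Wₕ = 0.94884811; term = 0.94884811²·(1 − 0.06261023)·175/1065 = 0.13867623.
North: Wₕ = 0.05115189; term = 0.05115189²·(1 − 0.03380589)·2185/31 = 0.17818764.
Sum = 0.31686387.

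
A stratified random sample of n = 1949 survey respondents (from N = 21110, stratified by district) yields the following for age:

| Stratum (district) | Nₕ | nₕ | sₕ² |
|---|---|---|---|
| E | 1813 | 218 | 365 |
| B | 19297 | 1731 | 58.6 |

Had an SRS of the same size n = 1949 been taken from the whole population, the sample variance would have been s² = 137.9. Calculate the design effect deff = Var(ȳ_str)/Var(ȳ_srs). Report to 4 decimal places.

Var(ȳ_str) = Σ Wₕ²(1−fₕ)sₕ²/nₕ with Wₕ = Nₕ/21110:
  E: (1813/21110)²·(1−218/1813)·365/218 = 0.010864716
  B: (19297/21110)²·(1−1731/19297)·58.6/1731 = 0.025750565
  → Var(ȳ_str) = 0.036615281.
Var(ȳ_srs) = (1 − 1949/21110)·137.9/1949 = 0.064221784.
deff = 0.036615281 / 0.064221784 = 0.5701.

0.5701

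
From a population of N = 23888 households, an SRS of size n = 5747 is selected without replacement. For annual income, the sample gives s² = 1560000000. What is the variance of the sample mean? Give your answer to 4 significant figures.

Under SRS without replacement, Var(ȳ) = (1 − f)·s²/n with f = n/N = 5747/23888 = 0.24058104.
Var(ȳ) = (1 − 0.24058104)·1560000000/5747 = 0.75941896·271445.97 = 206141.22.

206100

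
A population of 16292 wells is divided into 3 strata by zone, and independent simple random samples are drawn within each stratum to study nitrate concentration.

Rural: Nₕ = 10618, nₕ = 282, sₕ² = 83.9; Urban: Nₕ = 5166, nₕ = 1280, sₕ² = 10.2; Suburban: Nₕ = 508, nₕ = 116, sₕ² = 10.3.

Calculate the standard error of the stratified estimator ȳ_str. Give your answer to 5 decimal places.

Var(ȳ_str) = Σₕ Wₕ²(1 − fₕ)sₕ²/nₕ with Wₕ = Nₕ/N, N = 16292.
Rural: Wₕ = 0.65173091; term = 0.65173091²·(1 − 0.02655867)·83.9/282 = 0.12301534.
Urban: Wₕ = 0.31708814; term = 0.31708814²·(1 − 0.24777391)·10.2/1280 = 6.026964 × 10^-4.
Suburban: Wₕ = 0.03118095; term = 0.03118095²·(1 − 0.22834646)·10.3/116 = 6.6616255 × 10^-5.
Sum = 0.12368465.
SE = √(0.12368465) = 0.35169.

0.35169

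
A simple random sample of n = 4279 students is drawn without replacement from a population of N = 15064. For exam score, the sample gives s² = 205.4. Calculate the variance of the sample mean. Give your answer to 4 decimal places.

0.0344

Under SRS without replacement, Var(ȳ) = (1 − f)·s²/n with f = n/N = 4279/15064 = 0.28405470.
Var(ȳ) = (1 − 0.28405470)·205.4/4279 = 0.71594530·0.04800187 = 0.034366713.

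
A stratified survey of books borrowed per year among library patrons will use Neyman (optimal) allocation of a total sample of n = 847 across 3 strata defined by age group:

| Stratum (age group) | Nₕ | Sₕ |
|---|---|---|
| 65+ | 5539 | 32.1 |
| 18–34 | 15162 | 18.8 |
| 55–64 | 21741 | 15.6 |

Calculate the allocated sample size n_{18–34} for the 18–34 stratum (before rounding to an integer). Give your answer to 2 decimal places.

Neyman allocation: nₕ = n·NₕSₕ / Σⱼ NⱼSⱼ.
Σ NⱼSⱼ = 5539·32.1 + 15162·18.8 + 21741·15.6 = 802007.1.
n_{18–34} = 847·15162·18.8 / 802007.1 = 301.04.

301.04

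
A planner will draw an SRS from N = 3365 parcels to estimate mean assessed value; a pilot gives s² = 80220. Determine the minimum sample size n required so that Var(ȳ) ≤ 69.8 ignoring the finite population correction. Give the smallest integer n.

1150

Without fpc, n₀ = s²/D = 80220/69.8 = 1149.2837.
Rounding up, n = 1150.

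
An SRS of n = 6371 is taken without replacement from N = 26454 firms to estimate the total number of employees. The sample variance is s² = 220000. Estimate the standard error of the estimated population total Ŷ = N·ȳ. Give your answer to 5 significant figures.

135450

Var(Ŷ) = N²·Var(ȳ) = N²·(1 − n/N)·s²/n.
f = 6371/26454 = 0.24083314; Var(ȳ) = 0.75916686·220000/6371 = 26.215148.
Var(Ŷ) = 26454² · 26.215148 = 1.8345731 × 10^10.
SE(Ŷ) = √(1.8345731 × 10^10) = 135450.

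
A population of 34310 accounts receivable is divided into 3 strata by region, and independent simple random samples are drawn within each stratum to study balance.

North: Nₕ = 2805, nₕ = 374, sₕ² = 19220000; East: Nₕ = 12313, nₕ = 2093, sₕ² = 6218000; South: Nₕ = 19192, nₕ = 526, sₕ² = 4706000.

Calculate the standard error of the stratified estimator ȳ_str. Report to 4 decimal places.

57.7749

Var(ȳ_str) = Σₕ Wₕ²(1 − fₕ)sₕ²/nₕ with Wₕ = Nₕ/N, N = 34310.
North: Wₕ = 0.08175459; term = 0.08175459²·(1 − 0.13333333)·19220000/374 = 297.68583.
East: Wₕ = 0.35887496; term = 0.35887496²·(1 − 0.16998294)·6218000/2093 = 317.58123.
South: Wₕ = 0.55937045; term = 0.55937045²·(1 − 0.02740725)·4706000/526 = 2722.6777.
Sum = 3337.9448.
SE = √(3337.9448) = 57.7749.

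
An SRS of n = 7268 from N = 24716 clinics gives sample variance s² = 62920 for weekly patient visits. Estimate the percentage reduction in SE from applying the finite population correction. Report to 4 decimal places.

15.9798

f = n/N = 7268/24716 = 0.29406053.
SE_no-fpc = √(s²/n) = 2.9422996; SE_fpc = √((1−f)s²/n) = 2.4721262.
Ratio = √(1−f) = 0.84020204. Reduction = 100·(1 − 0.84020204) = 15.9798%.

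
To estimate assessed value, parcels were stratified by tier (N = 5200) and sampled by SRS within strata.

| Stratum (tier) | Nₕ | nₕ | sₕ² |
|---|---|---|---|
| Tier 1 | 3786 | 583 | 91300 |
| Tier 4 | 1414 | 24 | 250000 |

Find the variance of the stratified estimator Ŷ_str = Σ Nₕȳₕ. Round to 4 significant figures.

Var(Ŷ_str) = Σₕ Nₕ²(1 − fₕ)sₕ²/nₕ.
Tier 1: 3786²·(1 − 583/3786)·91300/583 = 1.8990647 × 10^9.
Tier 4: 1414²·(1 − 24/1414)·250000/24 = 2.0473542 × 10^10.
Sum = 2.2372607 × 10^10.

2.237 × 10^10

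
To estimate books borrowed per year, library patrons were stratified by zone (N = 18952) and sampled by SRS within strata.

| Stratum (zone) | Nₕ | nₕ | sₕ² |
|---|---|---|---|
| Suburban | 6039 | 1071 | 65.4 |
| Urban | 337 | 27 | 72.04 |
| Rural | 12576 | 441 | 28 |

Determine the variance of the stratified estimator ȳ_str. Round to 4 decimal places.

0.0329

Var(ȳ_str) = Σₕ Wₕ²(1 − fₕ)sₕ²/nₕ with Wₕ = Nₕ/N, N = 18952.
Suburban: Wₕ = 0.31864711; term = 0.31864711²·(1 − 0.17734724)·65.4/1071 = 0.0051006415.
Urban: Wₕ = 0.01778176; term = 0.01778176²·(1 − 0.08011869)·72.04/27 = 7.760531 × 10^-4.
Rural: Wₕ = 0.66357113; term = 0.66357113²·(1 − 0.03506679)·28/441 = 0.026976876.
Sum = 0.032853571.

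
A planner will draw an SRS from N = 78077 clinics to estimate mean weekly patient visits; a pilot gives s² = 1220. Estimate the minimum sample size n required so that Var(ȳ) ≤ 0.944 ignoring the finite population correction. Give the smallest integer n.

Without fpc, n₀ = s²/D = 1220/0.944 = 1292.3729.
Rounding up, n = 1293.

1293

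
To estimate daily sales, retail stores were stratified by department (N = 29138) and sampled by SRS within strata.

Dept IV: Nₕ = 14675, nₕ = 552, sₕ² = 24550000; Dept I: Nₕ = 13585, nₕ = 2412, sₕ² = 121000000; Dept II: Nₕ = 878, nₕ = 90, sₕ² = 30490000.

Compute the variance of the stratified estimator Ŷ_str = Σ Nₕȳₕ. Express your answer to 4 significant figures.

Var(Ŷ_str) = Σₕ Nₕ²(1 − fₕ)sₕ²/nₕ.
Dept IV: 14675²·(1 − 552/14675)·24550000/552 = 9.2175921 × 10^12.
Dept I: 13585²·(1 − 2412/13585)·121000000/2412 = 7.6144319 × 10^12.
Dept II: 878²·(1 − 90/878)·30490000/90 = 2.3438815 × 10^11.
Sum = 1.7066412 × 10^13.

1.707 × 10^13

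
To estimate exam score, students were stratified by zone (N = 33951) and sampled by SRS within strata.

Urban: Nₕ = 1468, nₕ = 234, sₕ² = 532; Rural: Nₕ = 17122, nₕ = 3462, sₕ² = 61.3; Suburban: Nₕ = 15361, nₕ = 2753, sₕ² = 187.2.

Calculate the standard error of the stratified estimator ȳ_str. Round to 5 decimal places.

Var(ȳ_str) = Σₕ Wₕ²(1 − fₕ)sₕ²/nₕ with Wₕ = Nₕ/N, N = 33951.
Urban: Wₕ = 0.04323879; term = 0.04323879²·(1 − 0.15940054)·532/234 = 0.0035729904.
Rural: Wₕ = 0.50431504; term = 0.50431504²·(1 − 0.20219601)·61.3/3462 = 0.0035928035.
Suburban: Wₕ = 0.45244617; term = 0.45244617²·(1 − 0.17922010)·187.2/2753 = 0.011425105.
Sum = 0.018590899.
SE = √(0.018590899) = 0.13635.

0.13635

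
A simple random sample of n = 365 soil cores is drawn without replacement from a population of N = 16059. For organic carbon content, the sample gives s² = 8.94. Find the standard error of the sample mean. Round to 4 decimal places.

0.1547

Under SRS without replacement, Var(ȳ) = (1 − f)·s²/n with f = n/N = 365/16059 = 0.02272869.
Var(ȳ) = (1 − 0.02272869)·8.94/365 = 0.97727131·0.024493151 = 0.023936454.
SE(ȳ) = √(0.023936454) = 0.1547.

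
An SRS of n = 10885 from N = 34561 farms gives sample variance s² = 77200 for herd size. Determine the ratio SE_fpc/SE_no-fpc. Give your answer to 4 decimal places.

0.8277

f = n/N = 10885/34561 = 0.31495038.
SE_no-fpc = √(s²/n) = 2.6631427; SE_fpc = √((1−f)s²/n) = 2.2042226.
Ratio = √(1−f) = 0.82767725.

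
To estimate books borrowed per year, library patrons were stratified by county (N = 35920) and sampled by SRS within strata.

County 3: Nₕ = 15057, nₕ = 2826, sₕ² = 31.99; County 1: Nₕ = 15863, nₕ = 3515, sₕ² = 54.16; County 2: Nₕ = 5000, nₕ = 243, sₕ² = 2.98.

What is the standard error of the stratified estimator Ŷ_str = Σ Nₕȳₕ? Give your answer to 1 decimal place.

2322.6

Var(Ŷ_str) = Σₕ Nₕ²(1 − fₕ)sₕ²/nₕ.
County 3: 15057²·(1 − 2826/15057)·31.99/2826 = 2.0846949 × 10^6.
County 1: 15863²·(1 − 3515/15863)·54.16/3515 = 3.0181114 × 10^6.
County 2: 5000²·(1 − 243/5000)·2.98/243 = 291684.36.
Sum = 5.3944907 × 10^6.
SE = √(5.3944907 × 10^6) = 2322.6.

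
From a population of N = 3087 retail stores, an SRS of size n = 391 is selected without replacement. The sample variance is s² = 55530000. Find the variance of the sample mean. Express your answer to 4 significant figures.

Under SRS without replacement, Var(ȳ) = (1 − f)·s²/n with f = n/N = 391/3087 = 0.12666019.
Var(ȳ) = (1 − 0.12666019)·55530000/391 = 0.87333981·142020.46 = 124032.12.

124000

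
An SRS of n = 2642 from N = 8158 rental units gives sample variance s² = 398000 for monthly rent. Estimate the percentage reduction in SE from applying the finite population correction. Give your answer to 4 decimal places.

17.7719

f = n/N = 2642/8158 = 0.32385389.
SE_no-fpc = √(s²/n) = 12.273689; SE_fpc = √((1−f)s²/n) = 10.092422.
Ratio = √(1−f) = 0.82228104. Reduction = 100·(1 − 0.82228104) = 17.7719%.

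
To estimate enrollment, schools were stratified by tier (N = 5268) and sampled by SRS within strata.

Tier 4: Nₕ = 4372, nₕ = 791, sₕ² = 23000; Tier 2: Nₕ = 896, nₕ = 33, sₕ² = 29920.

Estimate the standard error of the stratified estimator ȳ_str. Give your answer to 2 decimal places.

6.45

Var(ȳ_str) = Σₕ Wₕ²(1 − fₕ)sₕ²/nₕ with Wₕ = Nₕ/N, N = 5268.
Tier 4: Wₕ = 0.82991648; term = 0.82991648²·(1 − 0.18092406)·23000/791 = 16.403794.
Tier 2: Wₕ = 0.17008352; term = 0.17008352²·(1 − 0.03683036)·29920/33 = 25.262418.
Sum = 41.666212.
SE = √(41.666212) = 6.45.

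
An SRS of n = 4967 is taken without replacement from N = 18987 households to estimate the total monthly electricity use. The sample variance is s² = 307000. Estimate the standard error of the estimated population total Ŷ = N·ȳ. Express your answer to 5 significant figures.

Var(Ŷ) = N²·Var(ȳ) = N²·(1 − n/N)·s²/n.
f = 4967/18987 = 0.26160004; Var(ȳ) = 0.73839996·307000/4967 = 45.638975.
Var(Ŷ) = 18987² · 45.638975 = 1.6453132 × 10^10.
SE(Ŷ) = √(1.6453132 × 10^10) = 128270.

128270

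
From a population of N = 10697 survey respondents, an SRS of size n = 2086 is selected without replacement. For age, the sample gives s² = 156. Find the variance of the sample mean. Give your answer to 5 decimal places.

Under SRS without replacement, Var(ȳ) = (1 − f)·s²/n with f = n/N = 2086/10697 = 0.19500795.
Var(ȳ) = (1 − 0.19500795)·156/2086 = 0.80499205·0.074784276 = 0.060200748.

0.06020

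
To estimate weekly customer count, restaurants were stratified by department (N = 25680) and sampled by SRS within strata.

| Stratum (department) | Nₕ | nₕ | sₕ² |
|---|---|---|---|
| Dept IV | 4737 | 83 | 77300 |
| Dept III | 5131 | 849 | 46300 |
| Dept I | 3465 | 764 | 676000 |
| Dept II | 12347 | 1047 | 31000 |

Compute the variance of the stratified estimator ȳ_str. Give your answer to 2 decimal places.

51.77

Var(ȳ_str) = Σₕ Wₕ²(1 − fₕ)sₕ²/nₕ with Wₕ = Nₕ/N, N = 25680.
Dept IV: Wₕ = 0.18446262; term = 0.18446262²·(1 − 0.01752164)·77300/83 = 31.134445.
Dept III: Wₕ = 0.19980530; term = 0.19980530²·(1 − 0.16546482)·46300/849 = 1.8169038.
Dept I: Wₕ = 0.13492991; term = 0.13492991²·(1 − 0.22049062)·676000/764 = 12.557151.
Dept II: Wₕ = 0.48080218; term = 0.48080218²·(1 − 0.08479793)·31000/1047 = 6.2641892.
Sum = 51.772689.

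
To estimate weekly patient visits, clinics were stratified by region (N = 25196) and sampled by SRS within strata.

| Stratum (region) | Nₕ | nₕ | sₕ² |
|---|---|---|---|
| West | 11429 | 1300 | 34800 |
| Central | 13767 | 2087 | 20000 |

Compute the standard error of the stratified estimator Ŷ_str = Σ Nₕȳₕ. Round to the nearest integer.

68117

Var(Ŷ_str) = Σₕ Nₕ²(1 − fₕ)sₕ²/nₕ.
West: 11429²·(1 − 1300/11429)·34800/1300 = 3.0989224 × 10^9.
Central: 13767²·(1 − 2087/13767)·20000/2087 = 1.5409541 × 10^9.
Sum = 4.6398765 × 10^9.
SE = √(4.6398765 × 10^9) = 68117.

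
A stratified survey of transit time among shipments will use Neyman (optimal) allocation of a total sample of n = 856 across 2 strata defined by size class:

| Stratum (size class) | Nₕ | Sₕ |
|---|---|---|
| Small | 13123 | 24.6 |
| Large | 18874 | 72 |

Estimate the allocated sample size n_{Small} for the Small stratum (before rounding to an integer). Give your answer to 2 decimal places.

Neyman allocation: nₕ = n·NₕSₕ / Σⱼ NⱼSⱼ.
Σ NⱼSⱼ = 13123·24.6 + 18874·72 = 1.6817538 × 10^6.
n_{Small} = 856·13123·24.6 / (1.6817538 × 10^6) = 164.32.

164.32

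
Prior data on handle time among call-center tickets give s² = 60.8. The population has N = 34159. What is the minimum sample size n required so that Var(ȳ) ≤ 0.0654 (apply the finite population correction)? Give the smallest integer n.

906

Without fpc, n₀ = s²/D = 60.8/0.0654 = 929.6636.
With fpc, (1 − n/N)·s²/n ≤ D requires n ≥ n₀/(1 + n₀/N) = 929.6636/(1 + 929.6636/34159) = 905.0324.
Rounding up, n = 906.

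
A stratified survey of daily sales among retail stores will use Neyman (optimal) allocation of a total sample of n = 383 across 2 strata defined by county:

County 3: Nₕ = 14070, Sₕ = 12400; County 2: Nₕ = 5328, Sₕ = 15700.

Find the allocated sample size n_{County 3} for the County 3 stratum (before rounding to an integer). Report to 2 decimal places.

Neyman allocation: nₕ = n·NₕSₕ / Σⱼ NⱼSⱼ.
Σ NⱼSⱼ = 14070·12400 + 5328·15700 = 2.581176 × 10^8.
n_{County 3} = 383·14070·12400 / (2.581176 × 10^8) = 258.88.

258.88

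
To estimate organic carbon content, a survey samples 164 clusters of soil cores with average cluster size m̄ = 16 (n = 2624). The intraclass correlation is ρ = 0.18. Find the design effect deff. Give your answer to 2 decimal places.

3.70

deff = 1 + (16 − 1)·0.18 = 1 + 2.7 = 3.7.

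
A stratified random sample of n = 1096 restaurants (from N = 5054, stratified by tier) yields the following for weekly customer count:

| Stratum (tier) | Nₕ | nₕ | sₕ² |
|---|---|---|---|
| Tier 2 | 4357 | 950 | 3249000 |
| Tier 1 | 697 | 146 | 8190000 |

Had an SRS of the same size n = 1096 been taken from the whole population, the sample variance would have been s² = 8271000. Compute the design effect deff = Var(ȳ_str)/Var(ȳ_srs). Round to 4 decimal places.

Var(ȳ_str) = Σ Wₕ²(1−fₕ)sₕ²/nₕ with Wₕ = Nₕ/5054:
  Tier 2: (4357/5054)²·(1−950/4357)·3249000/950 = 1987.5375
  Tier 1: (697/5054)²·(1−146/697)·8190000/146 = 843.42204
  → Var(ȳ_str) = 2830.9595.
Var(ȳ_srs) = (1 − 1096/5054)·8271000/1096 = 5910.0073.
deff = 2830.9595 / 5910.0073 = 0.4790.

0.4790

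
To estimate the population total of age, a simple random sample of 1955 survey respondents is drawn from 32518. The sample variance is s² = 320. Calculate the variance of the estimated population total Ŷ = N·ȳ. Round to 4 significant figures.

Var(Ŷ) = N²·Var(ȳ) = N²·(1 − n/N)·s²/n.
f = 1955/32518 = 0.06012055; Var(ȳ) = 0.93987945·320/1955 = 0.15384216.
Var(Ŷ) = 32518² · 0.15384216 = 1.6267583 × 10^8.

1.627 × 10^8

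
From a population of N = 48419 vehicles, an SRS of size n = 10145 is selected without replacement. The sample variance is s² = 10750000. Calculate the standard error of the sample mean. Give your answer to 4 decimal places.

28.9416

Under SRS without replacement, Var(ȳ) = (1 − f)·s²/n with f = n/N = 10145/48419 = 0.20952519.
Var(ȳ) = (1 − 0.20952519)·10750000/10145 = 0.79047481·1059.6353 = 837.61501.
SE(ȳ) = √(837.61501) = 28.9416.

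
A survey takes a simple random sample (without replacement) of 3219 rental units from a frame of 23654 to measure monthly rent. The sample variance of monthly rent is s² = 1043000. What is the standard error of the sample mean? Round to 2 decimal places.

16.73

Under SRS without replacement, Var(ȳ) = (1 − f)·s²/n with f = n/N = 3219/23654 = 0.13608692.
Var(ȳ) = (1 − 0.13608692)·1043000/3219 = 0.86391308·324.01367 = 279.91965.
SE(ȳ) = √(279.91965) = 16.73.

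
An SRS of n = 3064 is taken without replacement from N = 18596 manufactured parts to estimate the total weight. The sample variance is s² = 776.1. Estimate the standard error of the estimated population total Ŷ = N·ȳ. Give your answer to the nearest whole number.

Var(Ŷ) = N²·Var(ȳ) = N²·(1 − n/N)·s²/n.
f = 3064/18596 = 0.16476662; Var(ȳ) = 0.83523338·776.1/3064 = 0.21156156.
Var(Ŷ) = 18596² · 0.21156156 = 7.316036 × 10^7.
SE(Ŷ) = √(7.316036 × 10^7) = 8553.

8553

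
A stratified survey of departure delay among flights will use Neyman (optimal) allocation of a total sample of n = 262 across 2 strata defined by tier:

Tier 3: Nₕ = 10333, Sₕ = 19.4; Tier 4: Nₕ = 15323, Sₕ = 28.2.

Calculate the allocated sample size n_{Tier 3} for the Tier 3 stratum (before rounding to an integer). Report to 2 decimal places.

83.03

Neyman allocation: nₕ = n·NₕSₕ / Σⱼ NⱼSⱼ.
Σ NⱼSⱼ = 10333·19.4 + 15323·28.2 = 632568.8.
n_{Tier 3} = 262·10333·19.4 / 632568.8 = 83.03.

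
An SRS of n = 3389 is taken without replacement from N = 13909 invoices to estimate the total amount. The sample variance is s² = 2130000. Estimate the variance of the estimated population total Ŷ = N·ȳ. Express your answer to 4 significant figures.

Var(Ŷ) = N²·Var(ȳ) = N²·(1 − n/N)·s²/n.
f = 3389/13909 = 0.24365519; Var(ȳ) = 0.75634481·2130000/3389 = 475.36573.
Var(Ŷ) = 13909² · 475.36573 = 9.1964388 × 10^10.

9.196 × 10^10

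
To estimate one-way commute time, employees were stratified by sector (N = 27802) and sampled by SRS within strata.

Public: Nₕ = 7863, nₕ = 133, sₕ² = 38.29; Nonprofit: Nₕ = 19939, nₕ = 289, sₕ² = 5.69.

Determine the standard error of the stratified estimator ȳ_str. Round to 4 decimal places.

0.1806

Var(ȳ_str) = Σₕ Wₕ²(1 − fₕ)sₕ²/nₕ with Wₕ = Nₕ/N, N = 27802.
Public: Wₕ = 0.28282138; term = 0.28282138²·(1 − 0.01691466)·38.29/133 = 0.022638592.
Nonprofit: Wₕ = 0.71717862; term = 0.71717862²·(1 − 0.01449421)·5.69/289 = 0.0099799479.
Sum = 0.03261854.
SE = √(0.03261854) = 0.1806.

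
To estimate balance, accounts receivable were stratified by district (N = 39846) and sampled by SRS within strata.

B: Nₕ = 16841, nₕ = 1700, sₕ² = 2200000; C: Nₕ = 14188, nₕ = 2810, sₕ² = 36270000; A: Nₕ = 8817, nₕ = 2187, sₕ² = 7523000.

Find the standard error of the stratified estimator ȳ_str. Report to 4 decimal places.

Var(ȳ_str) = Σₕ Wₕ²(1 − fₕ)sₕ²/nₕ with Wₕ = Nₕ/N, N = 39846.
B: Wₕ = 0.42265221; term = 0.42265221²·(1 − 0.10094412)·2200000/1700 = 207.83885.
C: Wₕ = 0.35607087; term = 0.35607087²·(1 − 0.19805469)·36270000/2810 = 1312.3778.
A: Wₕ = 0.22127692; term = 0.22127692²·(1 − 0.24804355)·7523000/2187 = 126.65058.
Sum = 1646.8672.
SE = √(1646.8672) = 40.5816.

40.5816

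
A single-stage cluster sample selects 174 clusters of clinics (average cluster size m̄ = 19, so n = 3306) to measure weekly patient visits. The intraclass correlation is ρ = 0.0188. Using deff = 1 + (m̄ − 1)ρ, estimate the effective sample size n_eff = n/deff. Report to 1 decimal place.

2470.1

deff = 1 + (19 − 1)·0.0188 = 1 + 0.3384 = 1.3384.
n_eff = 3306 / 1.3384 = 2470.1.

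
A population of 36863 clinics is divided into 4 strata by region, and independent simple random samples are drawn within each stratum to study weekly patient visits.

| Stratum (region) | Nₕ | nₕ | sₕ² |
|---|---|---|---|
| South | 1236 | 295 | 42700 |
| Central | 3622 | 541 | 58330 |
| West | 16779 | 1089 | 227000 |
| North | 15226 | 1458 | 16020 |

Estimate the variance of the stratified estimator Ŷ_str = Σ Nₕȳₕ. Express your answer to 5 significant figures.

5.8551 × 10^10

Var(Ŷ_str) = Σₕ Nₕ²(1 − fₕ)sₕ²/nₕ.
South: 1236²·(1 − 295/1236)·42700/295 = 1.6835032 × 10^8.
Central: 3622²·(1 − 541/3622)·58330/541 = 1.2031918 × 10^9.
West: 16779²·(1 − 1089/16779)·227000/1089 = 5.4876575 × 10^10.
North: 15226²·(1 − 1458/15226)·16020/1458 = 2.3033592 × 10^9.
Sum = 5.8551476 × 10^10.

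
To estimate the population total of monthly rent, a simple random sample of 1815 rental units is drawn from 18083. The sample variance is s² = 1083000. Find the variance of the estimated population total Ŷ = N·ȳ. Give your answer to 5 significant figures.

1.7553 × 10^11

Var(Ŷ) = N²·Var(ȳ) = N²·(1 − n/N)·s²/n.
f = 1815/18083 = 0.10037051; Var(ȳ) = 0.89962949·1083000/1815 = 536.80371.
Var(Ŷ) = 18083² · 536.80371 = 1.7553207 × 10^11.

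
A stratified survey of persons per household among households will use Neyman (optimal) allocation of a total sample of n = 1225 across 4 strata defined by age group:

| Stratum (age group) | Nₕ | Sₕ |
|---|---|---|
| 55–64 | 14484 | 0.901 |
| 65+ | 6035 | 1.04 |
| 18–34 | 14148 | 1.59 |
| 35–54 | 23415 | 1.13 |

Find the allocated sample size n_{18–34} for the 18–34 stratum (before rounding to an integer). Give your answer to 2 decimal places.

403.58

Neyman allocation: nₕ = n·NₕSₕ / Σⱼ NⱼSⱼ.
Σ NⱼSⱼ = 14484·0.901 + 6035·1.04 + 14148·1.59 + 23415·1.13 = 68280.754.
n_{18–34} = 1225·14148·1.59 / 68280.754 = 403.58.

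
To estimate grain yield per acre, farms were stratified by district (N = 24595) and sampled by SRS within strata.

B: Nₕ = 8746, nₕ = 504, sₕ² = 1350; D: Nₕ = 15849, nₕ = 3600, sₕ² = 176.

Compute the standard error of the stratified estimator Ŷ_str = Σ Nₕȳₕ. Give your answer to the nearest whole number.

14233

Var(Ŷ_str) = Σₕ Nₕ²(1 − fₕ)sₕ²/nₕ.
B: 8746²·(1 − 504/8746)·1350/504 = 1.9308357 × 10^8.
D: 15849²·(1 − 3600/15849)·176/3600 = 9.4910152 × 10^6.
Sum = 2.0257459 × 10^8.
SE = √(2.0257459 × 10^8) = 14233.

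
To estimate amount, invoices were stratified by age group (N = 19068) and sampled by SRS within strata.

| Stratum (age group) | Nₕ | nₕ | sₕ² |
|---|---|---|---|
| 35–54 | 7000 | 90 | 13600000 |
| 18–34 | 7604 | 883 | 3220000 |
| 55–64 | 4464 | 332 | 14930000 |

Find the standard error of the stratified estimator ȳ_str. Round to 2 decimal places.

Var(ȳ_str) = Σₕ Wₕ²(1 − fₕ)sₕ²/nₕ with Wₕ = Nₕ/N, N = 19068.
35–54: Wₕ = 0.36710720; term = 0.36710720²·(1 − 0.01285714)·13600000/90 = 20103.061.
18–34: Wₕ = 0.39878330; term = 0.39878330²·(1 − 0.11612309)·3220000/883 = 512.57909.
55–64: Wₕ = 0.23410950; term = 0.23410950²·(1 − 0.07437276)·14930000/332 = 2281.3711.
Sum = 22897.011.
SE = √(22897.011) = 151.32.

151.32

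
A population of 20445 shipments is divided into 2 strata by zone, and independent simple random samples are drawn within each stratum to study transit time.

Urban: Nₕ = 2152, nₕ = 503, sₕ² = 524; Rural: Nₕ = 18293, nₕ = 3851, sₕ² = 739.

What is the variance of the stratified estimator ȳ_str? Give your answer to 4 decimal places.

0.1301

Var(ȳ_str) = Σₕ Wₕ²(1 − fₕ)sₕ²/nₕ with Wₕ = Nₕ/N, N = 20445.
Urban: Wₕ = 0.10525801; term = 0.10525801²·(1 − 0.23373606)·524/503 = 0.0088440664.
Rural: Wₕ = 0.89474199; term = 0.89474199²·(1 − 0.21051768)·739/3851 = 0.12128552.
Sum = 0.13012959.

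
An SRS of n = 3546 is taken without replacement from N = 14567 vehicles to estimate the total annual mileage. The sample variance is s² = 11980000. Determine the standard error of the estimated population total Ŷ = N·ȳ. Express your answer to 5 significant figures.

736470

Var(Ŷ) = N²·Var(ȳ) = N²·(1 − n/N)·s²/n.
f = 3546/14567 = 0.24342692; Var(ȳ) = 0.75657308·11980000/3546 = 2556.0478.
Var(Ŷ) = 14567² · 2556.0478 = 5.4238692 × 10^11.
SE(Ŷ) = √(5.4238692 × 10^11) = 736470.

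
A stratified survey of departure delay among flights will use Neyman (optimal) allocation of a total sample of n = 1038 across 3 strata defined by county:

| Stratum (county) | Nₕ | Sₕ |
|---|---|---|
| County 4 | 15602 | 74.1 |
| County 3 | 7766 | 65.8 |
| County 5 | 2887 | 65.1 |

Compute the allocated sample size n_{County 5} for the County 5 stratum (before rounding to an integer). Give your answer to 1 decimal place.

105.2

Neyman allocation: nₕ = n·NₕSₕ / Σⱼ NⱼSⱼ.
Σ NⱼSⱼ = 15602·74.1 + 7766·65.8 + 2887·65.1 = 1.8550547 × 10^6.
n_{County 5} = 1038·2887·65.1 / (1.8550547 × 10^6) = 105.2.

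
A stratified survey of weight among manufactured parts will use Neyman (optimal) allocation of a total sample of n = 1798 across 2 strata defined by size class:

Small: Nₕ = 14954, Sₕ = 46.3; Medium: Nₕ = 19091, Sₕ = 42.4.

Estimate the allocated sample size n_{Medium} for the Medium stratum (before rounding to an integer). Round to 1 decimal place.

969.1

Neyman allocation: nₕ = n·NₕSₕ / Σⱼ NⱼSⱼ.
Σ NⱼSⱼ = 14954·46.3 + 19091·42.4 = 1.5018286 × 10^6.
n_{Medium} = 1798·19091·42.4 / (1.5018286 × 10^6) = 969.1.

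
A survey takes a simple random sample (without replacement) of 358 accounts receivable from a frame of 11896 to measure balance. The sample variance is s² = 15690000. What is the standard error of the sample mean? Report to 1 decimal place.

206.2

Under SRS without replacement, Var(ȳ) = (1 − f)·s²/n with f = n/N = 358/11896 = 0.03009415.
Var(ȳ) = (1 − 0.03009415)·15690000/358 = 0.96990585·43826.816 = 42507.885.
SE(ȳ) = √(42507.885) = 206.2.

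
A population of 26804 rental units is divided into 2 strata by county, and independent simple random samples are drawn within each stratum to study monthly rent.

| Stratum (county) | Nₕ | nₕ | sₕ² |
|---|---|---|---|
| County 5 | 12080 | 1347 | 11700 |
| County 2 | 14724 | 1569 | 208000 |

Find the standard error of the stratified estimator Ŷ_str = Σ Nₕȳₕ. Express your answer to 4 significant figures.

Var(Ŷ_str) = Σₕ Nₕ²(1 − fₕ)sₕ²/nₕ.
County 5: 12080²·(1 − 1347/12080)·11700/1347 = 1.1261762 × 10^9.
County 2: 14724²·(1 − 1569/14724)·208000/1569 = 2.5677755 × 10^10.
Sum = 2.6803931 × 10^10.
SE = √(2.6803931 × 10^10) = 163700.

163700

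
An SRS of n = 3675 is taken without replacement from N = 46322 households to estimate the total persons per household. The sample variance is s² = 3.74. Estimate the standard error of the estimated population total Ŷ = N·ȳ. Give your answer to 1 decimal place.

Var(Ŷ) = N²·Var(ȳ) = N²·(1 − n/N)·s²/n.
f = 3675/46322 = 0.07933595; Var(ȳ) = 0.92066405·3.74/3675 = 9.369479 × 10^-4.
Var(Ŷ) = 46322² · (9.369479 × 10^-4) = 2.010435 × 10^6.
SE(Ŷ) = √(2.010435 × 10^6) = 1417.9.

1417.9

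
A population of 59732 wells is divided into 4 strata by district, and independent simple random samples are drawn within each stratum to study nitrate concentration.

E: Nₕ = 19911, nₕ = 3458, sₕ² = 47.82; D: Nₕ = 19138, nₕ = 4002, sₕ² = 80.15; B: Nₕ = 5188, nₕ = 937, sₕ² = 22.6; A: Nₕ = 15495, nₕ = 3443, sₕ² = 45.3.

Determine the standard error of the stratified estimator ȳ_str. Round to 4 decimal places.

Var(ȳ_str) = Σₕ Wₕ²(1 − fₕ)sₕ²/nₕ with Wₕ = Nₕ/N, N = 59732.
E: Wₕ = 0.33333891; term = 0.33333891²·(1 − 0.17367284)·47.82/3458 = 0.001269722.
D: Wₕ = 0.32039778; term = 0.32039778²·(1 − 0.20911276)·80.15/4002 = 0.001625998.
B: Wₕ = 0.08685462; term = 0.08685462²·(1 − 0.18060910)·22.6/937 = 1.4908907 × 10^-4.
A: Wₕ = 0.25940869; term = 0.25940869²·(1 − 0.22220071)·45.3/3443 = 6.8864876 × 10^-4.
Sum = 0.0037334578.
SE = √(0.0037334578) = 0.0611.

0.0611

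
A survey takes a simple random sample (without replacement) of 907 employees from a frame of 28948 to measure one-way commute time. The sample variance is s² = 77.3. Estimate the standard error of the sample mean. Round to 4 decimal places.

Under SRS without replacement, Var(ȳ) = (1 − f)·s²/n with f = n/N = 907/28948 = 0.03133204.
Var(ȳ) = (1 − 0.03133204)·77.3/907 = 0.96866796·0.08522602 = 0.082555714.
SE(ȳ) = √(0.082555714) = 0.2873.

0.2873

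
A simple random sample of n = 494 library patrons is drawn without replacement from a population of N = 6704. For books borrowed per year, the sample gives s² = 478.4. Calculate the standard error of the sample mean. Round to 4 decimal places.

Under SRS without replacement, Var(ȳ) = (1 − f)·s²/n with f = n/N = 494/6704 = 0.07368735.
Var(ȳ) = (1 − 0.07368735)·478.4/494 = 0.92631265·0.96842105 = 0.89706067.
SE(ȳ) = √(0.89706067) = 0.9471.

0.9471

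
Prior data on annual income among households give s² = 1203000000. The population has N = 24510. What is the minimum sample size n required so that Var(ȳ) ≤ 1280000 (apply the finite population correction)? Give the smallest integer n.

Without fpc, n₀ = s²/D = 1203000000/1280000 = 939.8438.
With fpc, (1 − n/N)·s²/n ≤ D requires n ≥ n₀/(1 + n₀/N) = 939.8438/(1 + 939.8438/24510) = 905.1361.
Rounding up, n = 906.

906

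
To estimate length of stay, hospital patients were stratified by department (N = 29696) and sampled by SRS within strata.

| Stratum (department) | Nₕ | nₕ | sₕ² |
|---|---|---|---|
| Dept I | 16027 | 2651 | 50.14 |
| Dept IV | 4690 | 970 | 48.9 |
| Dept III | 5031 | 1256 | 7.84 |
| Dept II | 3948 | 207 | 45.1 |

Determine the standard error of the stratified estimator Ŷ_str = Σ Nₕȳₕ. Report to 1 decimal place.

2875.9

Var(Ŷ_str) = Σₕ Nₕ²(1 − fₕ)sₕ²/nₕ.
Dept I: 16027²·(1 − 2651/16027)·50.14/2651 = 4.0546475 × 10^6.
Dept IV: 4690²·(1 − 970/4690)·48.9/970 = 879534.56.
Dept III: 5031²·(1 − 1256/5031)·7.84/1256 = 118548.95.
Dept II: 3948²·(1 − 207/3948)·45.1/207 = 3.2178889 × 10^6.
Sum = 8.2706199 × 10^6.
SE = √(8.2706199 × 10^6) = 2875.9.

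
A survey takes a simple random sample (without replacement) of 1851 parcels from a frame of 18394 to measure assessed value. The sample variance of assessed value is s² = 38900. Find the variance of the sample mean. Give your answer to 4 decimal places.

18.9008

Under SRS without replacement, Var(ȳ) = (1 − f)·s²/n with f = n/N = 1851/18394 = 0.10063064.
Var(ȳ) = (1 − 0.10063064)·38900/1851 = 0.89936936·21.015667 = 18.900847.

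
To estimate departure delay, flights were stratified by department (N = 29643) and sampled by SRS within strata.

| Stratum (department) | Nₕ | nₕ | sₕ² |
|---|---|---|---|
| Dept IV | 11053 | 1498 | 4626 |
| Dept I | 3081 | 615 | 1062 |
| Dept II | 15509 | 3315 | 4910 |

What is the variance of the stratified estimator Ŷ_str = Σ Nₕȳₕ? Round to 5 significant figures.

6.1937 × 10^8

Var(Ŷ_str) = Σₕ Nₕ²(1 − fₕ)sₕ²/nₕ.
Dept IV: 11053²·(1 − 1498/11053)·4626/1498 = 3.2614046 × 10^8.
Dept I: 3081²·(1 − 615/3081)·1062/615 = 1.312001 × 10^7.
Dept II: 15509²·(1 − 3315/15509)·4910/3315 = 2.8010957 × 10^8.
Sum = 6.1937004 × 10^8.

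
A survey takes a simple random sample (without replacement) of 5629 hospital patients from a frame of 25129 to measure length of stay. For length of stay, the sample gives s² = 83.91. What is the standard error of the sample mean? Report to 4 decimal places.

Under SRS without replacement, Var(ȳ) = (1 − f)·s²/n with f = n/N = 5629/25129 = 0.22400414.
Var(ȳ) = (1 − 0.22400414)·83.91/5629 = 0.77599586·0.014906733 = 0.011567563.
SE(ȳ) = √(0.011567563) = 0.1076.

0.1076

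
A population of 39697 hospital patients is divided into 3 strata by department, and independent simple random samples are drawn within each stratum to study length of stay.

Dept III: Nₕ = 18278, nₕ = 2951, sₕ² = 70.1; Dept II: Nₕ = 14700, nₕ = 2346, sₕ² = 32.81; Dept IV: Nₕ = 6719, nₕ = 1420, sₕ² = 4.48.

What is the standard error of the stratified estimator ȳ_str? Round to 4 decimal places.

0.0769

Var(ȳ_str) = Σₕ Wₕ²(1 − fₕ)sₕ²/nₕ with Wₕ = Nₕ/N, N = 39697.
Dept III: Wₕ = 0.46043782; term = 0.46043782²·(1 − 0.16145092)·70.1/2951 = 0.0042229823.
Dept II: Wₕ = 0.37030506; term = 0.37030506²·(1 − 0.15959184)·32.81/2346 = 0.0016117133.
Dept IV: Wₕ = 0.16925712; term = 0.16925712²·(1 − 0.21134097)·4.48/1420 = 7.1280848 × 10^-5.
Sum = 0.0059059764.
SE = √(0.0059059764) = 0.0769.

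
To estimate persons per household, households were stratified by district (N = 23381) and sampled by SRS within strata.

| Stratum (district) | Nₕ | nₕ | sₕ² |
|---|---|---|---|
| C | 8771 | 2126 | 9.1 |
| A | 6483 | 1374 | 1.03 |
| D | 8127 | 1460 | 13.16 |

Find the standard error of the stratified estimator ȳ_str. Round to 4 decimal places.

Var(ȳ_str) = Σₕ Wₕ²(1 − fₕ)sₕ²/nₕ with Wₕ = Nₕ/N, N = 23381.
C: Wₕ = 0.37513366; term = 0.37513366²·(1 − 0.24238969)·9.1/2126 = 4.5634791 × 10^-4.
A: Wₕ = 0.27727642; term = 0.27727642²·(1 − 0.21193892)·1.03/1374 = 4.5418862 × 10^-5.
D: Wₕ = 0.34758992; term = 0.34758992²·(1 − 0.17964809)·13.16/1460 = 8.933828 × 10^-4.
Sum = 0.0013951496.
SE = √(0.0013951496) = 0.0374.

0.0374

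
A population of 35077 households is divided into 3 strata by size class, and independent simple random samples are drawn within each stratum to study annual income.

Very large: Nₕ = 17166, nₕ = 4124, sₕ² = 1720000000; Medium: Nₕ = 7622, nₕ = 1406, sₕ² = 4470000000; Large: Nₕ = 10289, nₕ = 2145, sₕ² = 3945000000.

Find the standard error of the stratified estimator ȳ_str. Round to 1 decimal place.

Var(ȳ_str) = Σₕ Wₕ²(1 − fₕ)sₕ²/nₕ with Wₕ = Nₕ/N, N = 35077.
Very large: Wₕ = 0.48938051; term = 0.48938051²·(1 − 0.24024234)·1720000000/4124 = 75888.891.
Medium: Wₕ = 0.21729338; term = 0.21729338²·(1 − 0.18446602)·4470000000/1406 = 122421.38.
Large: Wₕ = 0.29332611; term = 0.29332611²·(1 − 0.20847507)·3945000000/2145 = 125252.31.
Sum = 323562.58.
SE = √(323562.58) = 568.8.

568.8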